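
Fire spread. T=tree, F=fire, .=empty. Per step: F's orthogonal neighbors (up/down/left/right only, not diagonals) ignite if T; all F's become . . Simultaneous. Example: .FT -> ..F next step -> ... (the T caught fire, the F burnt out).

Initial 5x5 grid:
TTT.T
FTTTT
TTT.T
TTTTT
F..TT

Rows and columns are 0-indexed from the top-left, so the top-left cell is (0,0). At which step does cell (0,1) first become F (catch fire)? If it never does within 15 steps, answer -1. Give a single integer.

Step 1: cell (0,1)='T' (+4 fires, +2 burnt)
Step 2: cell (0,1)='F' (+4 fires, +4 burnt)
  -> target ignites at step 2
Step 3: cell (0,1)='.' (+4 fires, +4 burnt)
Step 4: cell (0,1)='.' (+2 fires, +4 burnt)
Step 5: cell (0,1)='.' (+4 fires, +2 burnt)
Step 6: cell (0,1)='.' (+1 fires, +4 burnt)
Step 7: cell (0,1)='.' (+0 fires, +1 burnt)
  fire out at step 7

2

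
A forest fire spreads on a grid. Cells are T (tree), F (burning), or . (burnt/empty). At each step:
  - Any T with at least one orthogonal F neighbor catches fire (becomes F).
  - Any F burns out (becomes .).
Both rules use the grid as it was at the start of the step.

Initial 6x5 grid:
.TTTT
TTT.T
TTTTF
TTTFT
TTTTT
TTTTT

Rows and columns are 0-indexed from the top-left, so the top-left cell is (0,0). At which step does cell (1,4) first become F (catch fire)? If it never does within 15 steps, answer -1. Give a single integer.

Step 1: cell (1,4)='F' (+5 fires, +2 burnt)
  -> target ignites at step 1
Step 2: cell (1,4)='.' (+6 fires, +5 burnt)
Step 3: cell (1,4)='.' (+7 fires, +6 burnt)
Step 4: cell (1,4)='.' (+5 fires, +7 burnt)
Step 5: cell (1,4)='.' (+3 fires, +5 burnt)
Step 6: cell (1,4)='.' (+0 fires, +3 burnt)
  fire out at step 6

1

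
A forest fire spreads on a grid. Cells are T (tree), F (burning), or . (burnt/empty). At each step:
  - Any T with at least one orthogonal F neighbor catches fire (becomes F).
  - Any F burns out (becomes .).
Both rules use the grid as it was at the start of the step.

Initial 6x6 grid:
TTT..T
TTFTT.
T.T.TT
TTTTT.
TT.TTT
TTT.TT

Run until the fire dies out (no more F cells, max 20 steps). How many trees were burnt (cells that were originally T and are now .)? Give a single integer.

Answer: 26

Derivation:
Step 1: +4 fires, +1 burnt (F count now 4)
Step 2: +4 fires, +4 burnt (F count now 4)
Step 3: +5 fires, +4 burnt (F count now 5)
Step 4: +5 fires, +5 burnt (F count now 5)
Step 5: +3 fires, +5 burnt (F count now 3)
Step 6: +4 fires, +3 burnt (F count now 4)
Step 7: +1 fires, +4 burnt (F count now 1)
Step 8: +0 fires, +1 burnt (F count now 0)
Fire out after step 8
Initially T: 27, now '.': 35
Total burnt (originally-T cells now '.'): 26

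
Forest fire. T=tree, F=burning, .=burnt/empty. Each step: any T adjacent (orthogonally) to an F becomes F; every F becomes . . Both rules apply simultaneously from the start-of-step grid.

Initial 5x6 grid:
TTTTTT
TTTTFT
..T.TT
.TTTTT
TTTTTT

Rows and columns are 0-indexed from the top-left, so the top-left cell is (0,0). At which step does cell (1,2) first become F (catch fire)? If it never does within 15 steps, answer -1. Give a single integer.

Step 1: cell (1,2)='T' (+4 fires, +1 burnt)
Step 2: cell (1,2)='F' (+5 fires, +4 burnt)
  -> target ignites at step 2
Step 3: cell (1,2)='.' (+6 fires, +5 burnt)
Step 4: cell (1,2)='.' (+5 fires, +6 burnt)
Step 5: cell (1,2)='.' (+3 fires, +5 burnt)
Step 6: cell (1,2)='.' (+1 fires, +3 burnt)
Step 7: cell (1,2)='.' (+1 fires, +1 burnt)
Step 8: cell (1,2)='.' (+0 fires, +1 burnt)
  fire out at step 8

2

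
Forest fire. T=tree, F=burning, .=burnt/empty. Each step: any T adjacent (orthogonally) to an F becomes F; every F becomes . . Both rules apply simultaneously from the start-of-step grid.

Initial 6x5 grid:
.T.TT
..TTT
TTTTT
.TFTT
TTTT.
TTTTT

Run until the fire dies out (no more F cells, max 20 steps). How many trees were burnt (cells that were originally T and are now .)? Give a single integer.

Answer: 22

Derivation:
Step 1: +4 fires, +1 burnt (F count now 4)
Step 2: +7 fires, +4 burnt (F count now 7)
Step 3: +6 fires, +7 burnt (F count now 6)
Step 4: +4 fires, +6 burnt (F count now 4)
Step 5: +1 fires, +4 burnt (F count now 1)
Step 6: +0 fires, +1 burnt (F count now 0)
Fire out after step 6
Initially T: 23, now '.': 29
Total burnt (originally-T cells now '.'): 22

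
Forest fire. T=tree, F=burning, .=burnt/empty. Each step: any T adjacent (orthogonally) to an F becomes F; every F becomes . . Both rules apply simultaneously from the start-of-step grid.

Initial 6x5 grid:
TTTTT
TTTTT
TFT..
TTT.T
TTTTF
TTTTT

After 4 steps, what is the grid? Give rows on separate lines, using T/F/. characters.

Step 1: 7 trees catch fire, 2 burn out
  TTTTT
  TFTTT
  F.F..
  TFT.F
  TTTF.
  TTTTF
Step 2: 8 trees catch fire, 7 burn out
  TFTTT
  F.FTT
  .....
  F.F..
  TFF..
  TTTF.
Step 3: 6 trees catch fire, 8 burn out
  F.FTT
  ...FT
  .....
  .....
  F....
  TFF..
Step 4: 3 trees catch fire, 6 burn out
  ...FT
  ....F
  .....
  .....
  .....
  F....

...FT
....F
.....
.....
.....
F....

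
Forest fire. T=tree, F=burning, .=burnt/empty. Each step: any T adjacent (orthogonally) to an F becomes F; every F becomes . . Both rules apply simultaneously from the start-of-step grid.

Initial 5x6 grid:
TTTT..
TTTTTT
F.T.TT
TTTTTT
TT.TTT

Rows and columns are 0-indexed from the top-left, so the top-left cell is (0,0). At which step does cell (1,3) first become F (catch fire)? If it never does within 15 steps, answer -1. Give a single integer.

Step 1: cell (1,3)='T' (+2 fires, +1 burnt)
Step 2: cell (1,3)='T' (+4 fires, +2 burnt)
Step 3: cell (1,3)='T' (+4 fires, +4 burnt)
Step 4: cell (1,3)='F' (+4 fires, +4 burnt)
  -> target ignites at step 4
Step 5: cell (1,3)='.' (+4 fires, +4 burnt)
Step 6: cell (1,3)='.' (+4 fires, +4 burnt)
Step 7: cell (1,3)='.' (+2 fires, +4 burnt)
Step 8: cell (1,3)='.' (+0 fires, +2 burnt)
  fire out at step 8

4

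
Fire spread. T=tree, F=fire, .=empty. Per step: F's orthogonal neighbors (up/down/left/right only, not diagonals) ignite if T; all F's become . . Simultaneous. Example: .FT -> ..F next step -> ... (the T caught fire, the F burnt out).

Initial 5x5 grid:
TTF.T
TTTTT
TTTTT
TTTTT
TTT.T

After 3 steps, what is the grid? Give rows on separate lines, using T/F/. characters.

Step 1: 2 trees catch fire, 1 burn out
  TF..T
  TTFTT
  TTTTT
  TTTTT
  TTT.T
Step 2: 4 trees catch fire, 2 burn out
  F...T
  TF.FT
  TTFTT
  TTTTT
  TTT.T
Step 3: 5 trees catch fire, 4 burn out
  ....T
  F...F
  TF.FT
  TTFTT
  TTT.T

....T
F...F
TF.FT
TTFTT
TTT.T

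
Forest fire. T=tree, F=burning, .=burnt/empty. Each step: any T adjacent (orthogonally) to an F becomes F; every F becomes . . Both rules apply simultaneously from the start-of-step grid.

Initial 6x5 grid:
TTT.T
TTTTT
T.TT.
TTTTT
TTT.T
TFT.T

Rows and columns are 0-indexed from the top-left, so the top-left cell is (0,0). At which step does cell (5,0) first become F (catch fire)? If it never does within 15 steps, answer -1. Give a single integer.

Step 1: cell (5,0)='F' (+3 fires, +1 burnt)
  -> target ignites at step 1
Step 2: cell (5,0)='.' (+3 fires, +3 burnt)
Step 3: cell (5,0)='.' (+2 fires, +3 burnt)
Step 4: cell (5,0)='.' (+3 fires, +2 burnt)
Step 5: cell (5,0)='.' (+4 fires, +3 burnt)
Step 6: cell (5,0)='.' (+5 fires, +4 burnt)
Step 7: cell (5,0)='.' (+3 fires, +5 burnt)
Step 8: cell (5,0)='.' (+1 fires, +3 burnt)
Step 9: cell (5,0)='.' (+0 fires, +1 burnt)
  fire out at step 9

1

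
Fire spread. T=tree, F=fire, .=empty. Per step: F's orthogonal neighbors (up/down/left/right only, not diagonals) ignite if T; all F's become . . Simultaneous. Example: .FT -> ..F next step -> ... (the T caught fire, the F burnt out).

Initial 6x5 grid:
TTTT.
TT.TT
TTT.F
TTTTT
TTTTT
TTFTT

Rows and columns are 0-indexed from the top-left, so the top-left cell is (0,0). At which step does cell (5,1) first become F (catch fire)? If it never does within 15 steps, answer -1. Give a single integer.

Step 1: cell (5,1)='F' (+5 fires, +2 burnt)
  -> target ignites at step 1
Step 2: cell (5,1)='.' (+8 fires, +5 burnt)
Step 3: cell (5,1)='.' (+4 fires, +8 burnt)
Step 4: cell (5,1)='.' (+3 fires, +4 burnt)
Step 5: cell (5,1)='.' (+3 fires, +3 burnt)
Step 6: cell (5,1)='.' (+2 fires, +3 burnt)
Step 7: cell (5,1)='.' (+0 fires, +2 burnt)
  fire out at step 7

1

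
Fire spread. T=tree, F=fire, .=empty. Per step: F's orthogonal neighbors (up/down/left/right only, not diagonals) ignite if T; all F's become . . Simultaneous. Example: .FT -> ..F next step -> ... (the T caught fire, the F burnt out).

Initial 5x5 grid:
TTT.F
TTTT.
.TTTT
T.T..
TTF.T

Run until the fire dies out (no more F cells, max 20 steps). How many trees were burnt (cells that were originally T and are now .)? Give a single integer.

Answer: 15

Derivation:
Step 1: +2 fires, +2 burnt (F count now 2)
Step 2: +2 fires, +2 burnt (F count now 2)
Step 3: +4 fires, +2 burnt (F count now 4)
Step 4: +4 fires, +4 burnt (F count now 4)
Step 5: +2 fires, +4 burnt (F count now 2)
Step 6: +1 fires, +2 burnt (F count now 1)
Step 7: +0 fires, +1 burnt (F count now 0)
Fire out after step 7
Initially T: 16, now '.': 24
Total burnt (originally-T cells now '.'): 15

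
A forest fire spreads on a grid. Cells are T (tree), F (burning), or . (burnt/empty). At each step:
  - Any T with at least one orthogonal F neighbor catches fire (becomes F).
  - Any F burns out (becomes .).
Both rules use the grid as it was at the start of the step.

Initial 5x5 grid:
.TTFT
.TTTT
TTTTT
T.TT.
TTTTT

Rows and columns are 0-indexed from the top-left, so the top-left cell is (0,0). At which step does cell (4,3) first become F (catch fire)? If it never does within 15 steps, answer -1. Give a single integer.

Step 1: cell (4,3)='T' (+3 fires, +1 burnt)
Step 2: cell (4,3)='T' (+4 fires, +3 burnt)
Step 3: cell (4,3)='T' (+4 fires, +4 burnt)
Step 4: cell (4,3)='F' (+3 fires, +4 burnt)
  -> target ignites at step 4
Step 5: cell (4,3)='.' (+3 fires, +3 burnt)
Step 6: cell (4,3)='.' (+2 fires, +3 burnt)
Step 7: cell (4,3)='.' (+1 fires, +2 burnt)
Step 8: cell (4,3)='.' (+0 fires, +1 burnt)
  fire out at step 8

4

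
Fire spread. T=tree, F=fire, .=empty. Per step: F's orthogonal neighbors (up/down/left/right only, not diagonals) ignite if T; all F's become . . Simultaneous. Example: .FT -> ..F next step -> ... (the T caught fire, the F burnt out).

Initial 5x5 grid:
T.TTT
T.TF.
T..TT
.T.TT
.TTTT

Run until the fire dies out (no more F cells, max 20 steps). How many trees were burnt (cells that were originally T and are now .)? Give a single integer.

Answer: 13

Derivation:
Step 1: +3 fires, +1 burnt (F count now 3)
Step 2: +4 fires, +3 burnt (F count now 4)
Step 3: +2 fires, +4 burnt (F count now 2)
Step 4: +2 fires, +2 burnt (F count now 2)
Step 5: +1 fires, +2 burnt (F count now 1)
Step 6: +1 fires, +1 burnt (F count now 1)
Step 7: +0 fires, +1 burnt (F count now 0)
Fire out after step 7
Initially T: 16, now '.': 22
Total burnt (originally-T cells now '.'): 13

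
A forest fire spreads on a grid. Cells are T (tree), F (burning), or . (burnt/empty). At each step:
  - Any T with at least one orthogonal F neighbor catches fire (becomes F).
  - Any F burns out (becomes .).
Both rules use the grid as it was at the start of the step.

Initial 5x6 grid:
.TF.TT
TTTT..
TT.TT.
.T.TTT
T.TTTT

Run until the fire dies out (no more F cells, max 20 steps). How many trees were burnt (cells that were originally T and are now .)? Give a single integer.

Step 1: +2 fires, +1 burnt (F count now 2)
Step 2: +2 fires, +2 burnt (F count now 2)
Step 3: +3 fires, +2 burnt (F count now 3)
Step 4: +4 fires, +3 burnt (F count now 4)
Step 5: +2 fires, +4 burnt (F count now 2)
Step 6: +3 fires, +2 burnt (F count now 3)
Step 7: +1 fires, +3 burnt (F count now 1)
Step 8: +0 fires, +1 burnt (F count now 0)
Fire out after step 8
Initially T: 20, now '.': 27
Total burnt (originally-T cells now '.'): 17

Answer: 17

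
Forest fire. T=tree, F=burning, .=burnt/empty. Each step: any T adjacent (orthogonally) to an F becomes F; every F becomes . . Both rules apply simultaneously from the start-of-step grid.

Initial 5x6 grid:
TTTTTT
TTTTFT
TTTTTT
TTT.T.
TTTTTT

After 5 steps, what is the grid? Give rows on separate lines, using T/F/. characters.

Step 1: 4 trees catch fire, 1 burn out
  TTTTFT
  TTTF.F
  TTTTFT
  TTT.T.
  TTTTTT
Step 2: 6 trees catch fire, 4 burn out
  TTTF.F
  TTF...
  TTTF.F
  TTT.F.
  TTTTTT
Step 3: 4 trees catch fire, 6 burn out
  TTF...
  TF....
  TTF...
  TTT...
  TTTTFT
Step 4: 6 trees catch fire, 4 burn out
  TF....
  F.....
  TF....
  TTF...
  TTTF.F
Step 5: 4 trees catch fire, 6 burn out
  F.....
  ......
  F.....
  TF....
  TTF...

F.....
......
F.....
TF....
TTF...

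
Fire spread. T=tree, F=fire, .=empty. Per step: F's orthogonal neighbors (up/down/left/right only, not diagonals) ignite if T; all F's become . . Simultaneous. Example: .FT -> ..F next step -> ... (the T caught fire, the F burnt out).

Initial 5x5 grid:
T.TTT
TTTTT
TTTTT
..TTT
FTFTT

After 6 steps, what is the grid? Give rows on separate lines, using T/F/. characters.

Step 1: 3 trees catch fire, 2 burn out
  T.TTT
  TTTTT
  TTTTT
  ..FTT
  .F.FT
Step 2: 3 trees catch fire, 3 burn out
  T.TTT
  TTTTT
  TTFTT
  ...FT
  ....F
Step 3: 4 trees catch fire, 3 burn out
  T.TTT
  TTFTT
  TF.FT
  ....F
  .....
Step 4: 5 trees catch fire, 4 burn out
  T.FTT
  TF.FT
  F...F
  .....
  .....
Step 5: 3 trees catch fire, 5 burn out
  T..FT
  F...F
  .....
  .....
  .....
Step 6: 2 trees catch fire, 3 burn out
  F...F
  .....
  .....
  .....
  .....

F...F
.....
.....
.....
.....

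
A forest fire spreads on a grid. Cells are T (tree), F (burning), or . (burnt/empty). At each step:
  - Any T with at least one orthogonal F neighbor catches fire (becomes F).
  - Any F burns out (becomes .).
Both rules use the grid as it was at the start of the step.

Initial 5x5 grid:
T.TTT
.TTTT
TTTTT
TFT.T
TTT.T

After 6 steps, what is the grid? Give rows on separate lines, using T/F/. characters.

Step 1: 4 trees catch fire, 1 burn out
  T.TTT
  .TTTT
  TFTTT
  F.F.T
  TFT.T
Step 2: 5 trees catch fire, 4 burn out
  T.TTT
  .FTTT
  F.FTT
  ....T
  F.F.T
Step 3: 2 trees catch fire, 5 burn out
  T.TTT
  ..FTT
  ...FT
  ....T
  ....T
Step 4: 3 trees catch fire, 2 burn out
  T.FTT
  ...FT
  ....F
  ....T
  ....T
Step 5: 3 trees catch fire, 3 burn out
  T..FT
  ....F
  .....
  ....F
  ....T
Step 6: 2 trees catch fire, 3 burn out
  T...F
  .....
  .....
  .....
  ....F

T...F
.....
.....
.....
....F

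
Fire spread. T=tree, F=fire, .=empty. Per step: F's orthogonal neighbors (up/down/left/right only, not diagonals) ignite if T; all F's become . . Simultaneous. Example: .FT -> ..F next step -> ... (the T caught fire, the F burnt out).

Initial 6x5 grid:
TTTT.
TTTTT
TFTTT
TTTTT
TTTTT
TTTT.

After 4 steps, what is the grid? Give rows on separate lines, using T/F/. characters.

Step 1: 4 trees catch fire, 1 burn out
  TTTT.
  TFTTT
  F.FTT
  TFTTT
  TTTTT
  TTTT.
Step 2: 7 trees catch fire, 4 burn out
  TFTT.
  F.FTT
  ...FT
  F.FTT
  TFTTT
  TTTT.
Step 3: 8 trees catch fire, 7 burn out
  F.FT.
  ...FT
  ....F
  ...FT
  F.FTT
  TFTT.
Step 4: 6 trees catch fire, 8 burn out
  ...F.
  ....F
  .....
  ....F
  ...FT
  F.FT.

...F.
....F
.....
....F
...FT
F.FT.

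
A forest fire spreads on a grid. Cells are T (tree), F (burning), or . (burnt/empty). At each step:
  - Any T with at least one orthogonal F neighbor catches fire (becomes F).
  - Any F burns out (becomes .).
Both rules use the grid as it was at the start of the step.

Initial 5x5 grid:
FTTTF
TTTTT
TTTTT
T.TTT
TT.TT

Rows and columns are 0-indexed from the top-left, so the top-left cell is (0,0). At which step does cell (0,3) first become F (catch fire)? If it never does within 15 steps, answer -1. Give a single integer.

Step 1: cell (0,3)='F' (+4 fires, +2 burnt)
  -> target ignites at step 1
Step 2: cell (0,3)='.' (+5 fires, +4 burnt)
Step 3: cell (0,3)='.' (+5 fires, +5 burnt)
Step 4: cell (0,3)='.' (+4 fires, +5 burnt)
Step 5: cell (0,3)='.' (+3 fires, +4 burnt)
Step 6: cell (0,3)='.' (+0 fires, +3 burnt)
  fire out at step 6

1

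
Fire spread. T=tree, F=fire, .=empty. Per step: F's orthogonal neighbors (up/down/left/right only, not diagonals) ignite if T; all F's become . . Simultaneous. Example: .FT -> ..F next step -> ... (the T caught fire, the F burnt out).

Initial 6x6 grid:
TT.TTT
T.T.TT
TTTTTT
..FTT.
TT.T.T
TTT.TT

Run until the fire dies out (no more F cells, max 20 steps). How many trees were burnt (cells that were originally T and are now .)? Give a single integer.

Step 1: +2 fires, +1 burnt (F count now 2)
Step 2: +5 fires, +2 burnt (F count now 5)
Step 3: +2 fires, +5 burnt (F count now 2)
Step 4: +3 fires, +2 burnt (F count now 3)
Step 5: +3 fires, +3 burnt (F count now 3)
Step 6: +3 fires, +3 burnt (F count now 3)
Step 7: +0 fires, +3 burnt (F count now 0)
Fire out after step 7
Initially T: 26, now '.': 28
Total burnt (originally-T cells now '.'): 18

Answer: 18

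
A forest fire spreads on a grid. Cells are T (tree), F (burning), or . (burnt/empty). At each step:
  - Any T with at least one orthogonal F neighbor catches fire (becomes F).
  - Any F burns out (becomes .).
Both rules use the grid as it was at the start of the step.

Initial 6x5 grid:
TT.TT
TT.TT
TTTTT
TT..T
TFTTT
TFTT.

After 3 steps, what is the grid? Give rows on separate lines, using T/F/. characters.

Step 1: 5 trees catch fire, 2 burn out
  TT.TT
  TT.TT
  TTTTT
  TF..T
  F.FTT
  F.FT.
Step 2: 4 trees catch fire, 5 burn out
  TT.TT
  TT.TT
  TFTTT
  F...T
  ...FT
  ...F.
Step 3: 4 trees catch fire, 4 burn out
  TT.TT
  TF.TT
  F.FTT
  ....T
  ....F
  .....

TT.TT
TF.TT
F.FTT
....T
....F
.....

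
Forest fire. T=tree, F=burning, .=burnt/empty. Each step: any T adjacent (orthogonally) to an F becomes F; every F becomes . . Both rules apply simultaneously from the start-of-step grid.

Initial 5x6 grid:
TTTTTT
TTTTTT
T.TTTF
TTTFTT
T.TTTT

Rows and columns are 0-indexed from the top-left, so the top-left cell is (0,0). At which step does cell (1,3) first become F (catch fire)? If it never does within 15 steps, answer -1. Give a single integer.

Step 1: cell (1,3)='T' (+7 fires, +2 burnt)
Step 2: cell (1,3)='F' (+8 fires, +7 burnt)
  -> target ignites at step 2
Step 3: cell (1,3)='.' (+4 fires, +8 burnt)
Step 4: cell (1,3)='.' (+4 fires, +4 burnt)
Step 5: cell (1,3)='.' (+2 fires, +4 burnt)
Step 6: cell (1,3)='.' (+1 fires, +2 burnt)
Step 7: cell (1,3)='.' (+0 fires, +1 burnt)
  fire out at step 7

2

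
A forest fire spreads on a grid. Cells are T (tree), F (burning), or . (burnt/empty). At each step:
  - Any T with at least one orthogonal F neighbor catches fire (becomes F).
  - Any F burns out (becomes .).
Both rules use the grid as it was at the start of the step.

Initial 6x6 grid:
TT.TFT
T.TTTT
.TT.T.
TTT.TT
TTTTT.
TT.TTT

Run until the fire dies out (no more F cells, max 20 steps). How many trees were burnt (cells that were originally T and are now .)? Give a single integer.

Answer: 24

Derivation:
Step 1: +3 fires, +1 burnt (F count now 3)
Step 2: +3 fires, +3 burnt (F count now 3)
Step 3: +2 fires, +3 burnt (F count now 2)
Step 4: +3 fires, +2 burnt (F count now 3)
Step 5: +4 fires, +3 burnt (F count now 4)
Step 6: +4 fires, +4 burnt (F count now 4)
Step 7: +2 fires, +4 burnt (F count now 2)
Step 8: +2 fires, +2 burnt (F count now 2)
Step 9: +1 fires, +2 burnt (F count now 1)
Step 10: +0 fires, +1 burnt (F count now 0)
Fire out after step 10
Initially T: 27, now '.': 33
Total burnt (originally-T cells now '.'): 24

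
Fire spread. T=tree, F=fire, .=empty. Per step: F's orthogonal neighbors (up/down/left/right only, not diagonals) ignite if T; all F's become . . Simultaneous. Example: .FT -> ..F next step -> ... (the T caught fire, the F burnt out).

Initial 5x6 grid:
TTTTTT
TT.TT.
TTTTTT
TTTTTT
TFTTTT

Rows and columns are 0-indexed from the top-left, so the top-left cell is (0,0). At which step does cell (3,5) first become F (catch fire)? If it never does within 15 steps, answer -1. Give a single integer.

Step 1: cell (3,5)='T' (+3 fires, +1 burnt)
Step 2: cell (3,5)='T' (+4 fires, +3 burnt)
Step 3: cell (3,5)='T' (+5 fires, +4 burnt)
Step 4: cell (3,5)='T' (+5 fires, +5 burnt)
Step 5: cell (3,5)='F' (+5 fires, +5 burnt)
  -> target ignites at step 5
Step 6: cell (3,5)='.' (+3 fires, +5 burnt)
Step 7: cell (3,5)='.' (+1 fires, +3 burnt)
Step 8: cell (3,5)='.' (+1 fires, +1 burnt)
Step 9: cell (3,5)='.' (+0 fires, +1 burnt)
  fire out at step 9

5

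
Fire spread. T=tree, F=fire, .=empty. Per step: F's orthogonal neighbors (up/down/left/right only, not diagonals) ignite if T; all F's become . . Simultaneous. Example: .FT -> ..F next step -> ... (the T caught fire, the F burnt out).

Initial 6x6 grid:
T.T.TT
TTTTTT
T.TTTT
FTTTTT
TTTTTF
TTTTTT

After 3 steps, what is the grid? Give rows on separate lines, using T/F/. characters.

Step 1: 6 trees catch fire, 2 burn out
  T.T.TT
  TTTTTT
  F.TTTT
  .FTTTF
  FTTTF.
  TTTTTF
Step 2: 8 trees catch fire, 6 burn out
  T.T.TT
  FTTTTT
  ..TTTF
  ..FTF.
  .FTF..
  FTTTF.
Step 3: 9 trees catch fire, 8 burn out
  F.T.TT
  .FTTTF
  ..FTF.
  ...F..
  ..F...
  .FTF..

F.T.TT
.FTTTF
..FTF.
...F..
..F...
.FTF..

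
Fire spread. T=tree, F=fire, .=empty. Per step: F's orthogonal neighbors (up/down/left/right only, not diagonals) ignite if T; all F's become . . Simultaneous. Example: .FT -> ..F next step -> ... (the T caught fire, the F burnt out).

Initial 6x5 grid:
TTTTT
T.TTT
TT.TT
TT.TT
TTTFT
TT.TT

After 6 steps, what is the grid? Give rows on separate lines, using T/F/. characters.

Step 1: 4 trees catch fire, 1 burn out
  TTTTT
  T.TTT
  TT.TT
  TT.FT
  TTF.F
  TT.FT
Step 2: 4 trees catch fire, 4 burn out
  TTTTT
  T.TTT
  TT.FT
  TT..F
  TF...
  TT..F
Step 3: 5 trees catch fire, 4 burn out
  TTTTT
  T.TFT
  TT..F
  TF...
  F....
  TF...
Step 4: 6 trees catch fire, 5 burn out
  TTTFT
  T.F.F
  TF...
  F....
  .....
  F....
Step 5: 3 trees catch fire, 6 burn out
  TTF.F
  T....
  F....
  .....
  .....
  .....
Step 6: 2 trees catch fire, 3 burn out
  TF...
  F....
  .....
  .....
  .....
  .....

TF...
F....
.....
.....
.....
.....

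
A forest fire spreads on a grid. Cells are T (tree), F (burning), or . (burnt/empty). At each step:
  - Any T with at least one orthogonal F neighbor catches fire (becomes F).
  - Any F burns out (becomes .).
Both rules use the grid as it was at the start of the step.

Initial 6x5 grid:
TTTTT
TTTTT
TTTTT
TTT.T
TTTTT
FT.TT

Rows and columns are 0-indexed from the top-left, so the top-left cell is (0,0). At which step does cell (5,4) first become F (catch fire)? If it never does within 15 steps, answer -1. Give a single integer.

Step 1: cell (5,4)='T' (+2 fires, +1 burnt)
Step 2: cell (5,4)='T' (+2 fires, +2 burnt)
Step 3: cell (5,4)='T' (+3 fires, +2 burnt)
Step 4: cell (5,4)='T' (+4 fires, +3 burnt)
Step 5: cell (5,4)='T' (+5 fires, +4 burnt)
Step 6: cell (5,4)='F' (+5 fires, +5 burnt)
  -> target ignites at step 6
Step 7: cell (5,4)='.' (+3 fires, +5 burnt)
Step 8: cell (5,4)='.' (+2 fires, +3 burnt)
Step 9: cell (5,4)='.' (+1 fires, +2 burnt)
Step 10: cell (5,4)='.' (+0 fires, +1 burnt)
  fire out at step 10

6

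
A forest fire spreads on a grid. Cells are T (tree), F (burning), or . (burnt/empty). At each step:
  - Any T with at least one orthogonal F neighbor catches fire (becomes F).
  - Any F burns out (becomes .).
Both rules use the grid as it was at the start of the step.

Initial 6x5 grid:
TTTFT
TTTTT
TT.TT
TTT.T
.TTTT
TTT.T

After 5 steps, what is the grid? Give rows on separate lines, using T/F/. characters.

Step 1: 3 trees catch fire, 1 burn out
  TTF.F
  TTTFT
  TT.TT
  TTT.T
  .TTTT
  TTT.T
Step 2: 4 trees catch fire, 3 burn out
  TF...
  TTF.F
  TT.FT
  TTT.T
  .TTTT
  TTT.T
Step 3: 3 trees catch fire, 4 burn out
  F....
  TF...
  TT..F
  TTT.T
  .TTTT
  TTT.T
Step 4: 3 trees catch fire, 3 burn out
  .....
  F....
  TF...
  TTT.F
  .TTTT
  TTT.T
Step 5: 3 trees catch fire, 3 burn out
  .....
  .....
  F....
  TFT..
  .TTTF
  TTT.T

.....
.....
F....
TFT..
.TTTF
TTT.T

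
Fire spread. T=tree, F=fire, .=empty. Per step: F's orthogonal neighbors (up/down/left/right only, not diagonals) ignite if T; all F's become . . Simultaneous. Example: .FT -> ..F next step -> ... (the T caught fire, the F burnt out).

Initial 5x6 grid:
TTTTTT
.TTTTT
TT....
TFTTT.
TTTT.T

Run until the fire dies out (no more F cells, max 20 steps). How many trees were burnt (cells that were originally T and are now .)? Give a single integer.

Answer: 21

Derivation:
Step 1: +4 fires, +1 burnt (F count now 4)
Step 2: +5 fires, +4 burnt (F count now 5)
Step 3: +4 fires, +5 burnt (F count now 4)
Step 4: +3 fires, +4 burnt (F count now 3)
Step 5: +2 fires, +3 burnt (F count now 2)
Step 6: +2 fires, +2 burnt (F count now 2)
Step 7: +1 fires, +2 burnt (F count now 1)
Step 8: +0 fires, +1 burnt (F count now 0)
Fire out after step 8
Initially T: 22, now '.': 29
Total burnt (originally-T cells now '.'): 21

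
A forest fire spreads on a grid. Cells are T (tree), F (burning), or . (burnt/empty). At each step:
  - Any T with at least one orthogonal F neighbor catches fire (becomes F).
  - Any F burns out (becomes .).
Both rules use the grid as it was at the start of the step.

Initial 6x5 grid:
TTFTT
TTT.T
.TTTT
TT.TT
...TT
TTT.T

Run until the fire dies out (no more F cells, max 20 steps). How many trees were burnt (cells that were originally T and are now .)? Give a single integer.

Answer: 19

Derivation:
Step 1: +3 fires, +1 burnt (F count now 3)
Step 2: +4 fires, +3 burnt (F count now 4)
Step 3: +4 fires, +4 burnt (F count now 4)
Step 4: +3 fires, +4 burnt (F count now 3)
Step 5: +3 fires, +3 burnt (F count now 3)
Step 6: +1 fires, +3 burnt (F count now 1)
Step 7: +1 fires, +1 burnt (F count now 1)
Step 8: +0 fires, +1 burnt (F count now 0)
Fire out after step 8
Initially T: 22, now '.': 27
Total burnt (originally-T cells now '.'): 19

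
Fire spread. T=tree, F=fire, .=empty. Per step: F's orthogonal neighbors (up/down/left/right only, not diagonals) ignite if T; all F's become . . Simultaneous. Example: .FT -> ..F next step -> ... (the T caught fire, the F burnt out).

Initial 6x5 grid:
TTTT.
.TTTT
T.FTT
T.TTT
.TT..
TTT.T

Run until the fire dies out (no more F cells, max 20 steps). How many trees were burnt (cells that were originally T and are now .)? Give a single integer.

Answer: 18

Derivation:
Step 1: +3 fires, +1 burnt (F count now 3)
Step 2: +6 fires, +3 burnt (F count now 6)
Step 3: +6 fires, +6 burnt (F count now 6)
Step 4: +2 fires, +6 burnt (F count now 2)
Step 5: +1 fires, +2 burnt (F count now 1)
Step 6: +0 fires, +1 burnt (F count now 0)
Fire out after step 6
Initially T: 21, now '.': 27
Total burnt (originally-T cells now '.'): 18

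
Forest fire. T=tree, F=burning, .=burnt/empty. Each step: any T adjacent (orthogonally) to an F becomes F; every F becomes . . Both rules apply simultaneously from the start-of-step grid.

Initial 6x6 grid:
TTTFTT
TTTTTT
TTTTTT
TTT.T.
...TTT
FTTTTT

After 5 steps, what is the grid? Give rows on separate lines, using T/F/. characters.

Step 1: 4 trees catch fire, 2 burn out
  TTF.FT
  TTTFTT
  TTTTTT
  TTT.T.
  ...TTT
  .FTTTT
Step 2: 6 trees catch fire, 4 burn out
  TF...F
  TTF.FT
  TTTFTT
  TTT.T.
  ...TTT
  ..FTTT
Step 3: 6 trees catch fire, 6 burn out
  F.....
  TF...F
  TTF.FT
  TTT.T.
  ...TTT
  ...FTT
Step 4: 7 trees catch fire, 6 burn out
  ......
  F.....
  TF...F
  TTF.F.
  ...FTT
  ....FT
Step 5: 4 trees catch fire, 7 burn out
  ......
  ......
  F.....
  TF....
  ....FT
  .....F

......
......
F.....
TF....
....FT
.....F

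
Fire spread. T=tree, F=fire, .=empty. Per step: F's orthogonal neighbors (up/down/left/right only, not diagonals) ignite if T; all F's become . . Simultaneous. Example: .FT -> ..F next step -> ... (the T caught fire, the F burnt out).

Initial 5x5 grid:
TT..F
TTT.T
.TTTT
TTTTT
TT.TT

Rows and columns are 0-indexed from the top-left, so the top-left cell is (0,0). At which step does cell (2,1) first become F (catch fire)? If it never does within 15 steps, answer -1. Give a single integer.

Step 1: cell (2,1)='T' (+1 fires, +1 burnt)
Step 2: cell (2,1)='T' (+1 fires, +1 burnt)
Step 3: cell (2,1)='T' (+2 fires, +1 burnt)
Step 4: cell (2,1)='T' (+3 fires, +2 burnt)
Step 5: cell (2,1)='F' (+4 fires, +3 burnt)
  -> target ignites at step 5
Step 6: cell (2,1)='.' (+2 fires, +4 burnt)
Step 7: cell (2,1)='.' (+4 fires, +2 burnt)
Step 8: cell (2,1)='.' (+2 fires, +4 burnt)
Step 9: cell (2,1)='.' (+0 fires, +2 burnt)
  fire out at step 9

5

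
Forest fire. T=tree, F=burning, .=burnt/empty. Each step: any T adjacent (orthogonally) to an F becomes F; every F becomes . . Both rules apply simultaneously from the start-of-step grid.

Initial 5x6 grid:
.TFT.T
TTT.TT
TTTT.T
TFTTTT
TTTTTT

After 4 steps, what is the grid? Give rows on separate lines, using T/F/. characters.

Step 1: 7 trees catch fire, 2 burn out
  .F.F.T
  TTF.TT
  TFTT.T
  F.FTTT
  TFTTTT
Step 2: 6 trees catch fire, 7 burn out
  .....T
  TF..TT
  F.FT.T
  ...FTT
  F.FTTT
Step 3: 4 trees catch fire, 6 burn out
  .....T
  F...TT
  ...F.T
  ....FT
  ...FTT
Step 4: 2 trees catch fire, 4 burn out
  .....T
  ....TT
  .....T
  .....F
  ....FT

.....T
....TT
.....T
.....F
....FT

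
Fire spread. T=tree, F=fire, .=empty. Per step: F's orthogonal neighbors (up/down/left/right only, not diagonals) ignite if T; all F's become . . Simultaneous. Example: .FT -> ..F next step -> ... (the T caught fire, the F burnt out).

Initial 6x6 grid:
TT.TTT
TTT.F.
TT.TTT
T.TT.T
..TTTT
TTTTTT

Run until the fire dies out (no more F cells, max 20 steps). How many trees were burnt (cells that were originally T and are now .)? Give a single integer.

Step 1: +2 fires, +1 burnt (F count now 2)
Step 2: +4 fires, +2 burnt (F count now 4)
Step 3: +2 fires, +4 burnt (F count now 2)
Step 4: +3 fires, +2 burnt (F count now 3)
Step 5: +4 fires, +3 burnt (F count now 4)
Step 6: +2 fires, +4 burnt (F count now 2)
Step 7: +1 fires, +2 burnt (F count now 1)
Step 8: +1 fires, +1 burnt (F count now 1)
Step 9: +0 fires, +1 burnt (F count now 0)
Fire out after step 9
Initially T: 27, now '.': 28
Total burnt (originally-T cells now '.'): 19

Answer: 19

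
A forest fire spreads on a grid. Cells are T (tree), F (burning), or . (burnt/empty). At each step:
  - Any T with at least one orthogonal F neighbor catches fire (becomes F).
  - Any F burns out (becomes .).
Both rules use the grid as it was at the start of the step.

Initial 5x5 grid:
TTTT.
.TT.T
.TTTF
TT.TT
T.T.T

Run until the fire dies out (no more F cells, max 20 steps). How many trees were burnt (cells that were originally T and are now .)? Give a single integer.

Answer: 16

Derivation:
Step 1: +3 fires, +1 burnt (F count now 3)
Step 2: +3 fires, +3 burnt (F count now 3)
Step 3: +2 fires, +3 burnt (F count now 2)
Step 4: +3 fires, +2 burnt (F count now 3)
Step 5: +3 fires, +3 burnt (F count now 3)
Step 6: +2 fires, +3 burnt (F count now 2)
Step 7: +0 fires, +2 burnt (F count now 0)
Fire out after step 7
Initially T: 17, now '.': 24
Total burnt (originally-T cells now '.'): 16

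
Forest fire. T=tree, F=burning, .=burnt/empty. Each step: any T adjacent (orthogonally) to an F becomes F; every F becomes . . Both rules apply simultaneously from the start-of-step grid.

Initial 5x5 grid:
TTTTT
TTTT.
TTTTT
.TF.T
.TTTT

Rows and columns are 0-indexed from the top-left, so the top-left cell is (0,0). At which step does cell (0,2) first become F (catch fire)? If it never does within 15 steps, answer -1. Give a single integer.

Step 1: cell (0,2)='T' (+3 fires, +1 burnt)
Step 2: cell (0,2)='T' (+5 fires, +3 burnt)
Step 3: cell (0,2)='F' (+6 fires, +5 burnt)
  -> target ignites at step 3
Step 4: cell (0,2)='.' (+4 fires, +6 burnt)
Step 5: cell (0,2)='.' (+2 fires, +4 burnt)
Step 6: cell (0,2)='.' (+0 fires, +2 burnt)
  fire out at step 6

3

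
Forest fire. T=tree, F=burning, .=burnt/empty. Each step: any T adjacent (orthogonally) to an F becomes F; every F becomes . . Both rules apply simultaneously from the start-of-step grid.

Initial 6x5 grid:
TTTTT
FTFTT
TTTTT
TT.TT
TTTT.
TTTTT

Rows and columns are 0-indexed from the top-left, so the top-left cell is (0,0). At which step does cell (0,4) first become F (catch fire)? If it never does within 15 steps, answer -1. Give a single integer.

Step 1: cell (0,4)='T' (+6 fires, +2 burnt)
Step 2: cell (0,4)='T' (+6 fires, +6 burnt)
Step 3: cell (0,4)='F' (+5 fires, +6 burnt)
  -> target ignites at step 3
Step 4: cell (0,4)='.' (+4 fires, +5 burnt)
Step 5: cell (0,4)='.' (+3 fires, +4 burnt)
Step 6: cell (0,4)='.' (+2 fires, +3 burnt)
Step 7: cell (0,4)='.' (+0 fires, +2 burnt)
  fire out at step 7

3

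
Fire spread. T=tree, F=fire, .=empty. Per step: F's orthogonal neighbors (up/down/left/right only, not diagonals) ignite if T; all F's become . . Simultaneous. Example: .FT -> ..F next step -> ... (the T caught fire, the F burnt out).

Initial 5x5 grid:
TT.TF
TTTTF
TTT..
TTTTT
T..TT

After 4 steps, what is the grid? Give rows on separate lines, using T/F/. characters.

Step 1: 2 trees catch fire, 2 burn out
  TT.F.
  TTTF.
  TTT..
  TTTTT
  T..TT
Step 2: 1 trees catch fire, 2 burn out
  TT...
  TTF..
  TTT..
  TTTTT
  T..TT
Step 3: 2 trees catch fire, 1 burn out
  TT...
  TF...
  TTF..
  TTTTT
  T..TT
Step 4: 4 trees catch fire, 2 burn out
  TF...
  F....
  TF...
  TTFTT
  T..TT

TF...
F....
TF...
TTFTT
T..TT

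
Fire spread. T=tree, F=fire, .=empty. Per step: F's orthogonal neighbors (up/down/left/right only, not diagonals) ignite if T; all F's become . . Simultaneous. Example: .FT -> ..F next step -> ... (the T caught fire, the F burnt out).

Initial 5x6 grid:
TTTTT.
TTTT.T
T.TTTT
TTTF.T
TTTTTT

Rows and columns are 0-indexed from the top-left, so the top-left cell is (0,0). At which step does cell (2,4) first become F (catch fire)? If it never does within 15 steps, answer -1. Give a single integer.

Step 1: cell (2,4)='T' (+3 fires, +1 burnt)
Step 2: cell (2,4)='F' (+6 fires, +3 burnt)
  -> target ignites at step 2
Step 3: cell (2,4)='.' (+6 fires, +6 burnt)
Step 4: cell (2,4)='.' (+7 fires, +6 burnt)
Step 5: cell (2,4)='.' (+2 fires, +7 burnt)
Step 6: cell (2,4)='.' (+1 fires, +2 burnt)
Step 7: cell (2,4)='.' (+0 fires, +1 burnt)
  fire out at step 7

2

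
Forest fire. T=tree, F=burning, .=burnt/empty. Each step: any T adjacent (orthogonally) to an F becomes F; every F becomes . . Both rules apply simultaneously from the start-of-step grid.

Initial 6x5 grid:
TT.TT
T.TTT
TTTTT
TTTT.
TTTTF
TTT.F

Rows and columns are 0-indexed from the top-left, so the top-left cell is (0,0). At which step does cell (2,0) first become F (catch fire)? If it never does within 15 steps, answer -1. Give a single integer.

Step 1: cell (2,0)='T' (+1 fires, +2 burnt)
Step 2: cell (2,0)='T' (+2 fires, +1 burnt)
Step 3: cell (2,0)='T' (+4 fires, +2 burnt)
Step 4: cell (2,0)='T' (+6 fires, +4 burnt)
Step 5: cell (2,0)='T' (+6 fires, +6 burnt)
Step 6: cell (2,0)='F' (+2 fires, +6 burnt)
  -> target ignites at step 6
Step 7: cell (2,0)='.' (+1 fires, +2 burnt)
Step 8: cell (2,0)='.' (+1 fires, +1 burnt)
Step 9: cell (2,0)='.' (+1 fires, +1 burnt)
Step 10: cell (2,0)='.' (+0 fires, +1 burnt)
  fire out at step 10

6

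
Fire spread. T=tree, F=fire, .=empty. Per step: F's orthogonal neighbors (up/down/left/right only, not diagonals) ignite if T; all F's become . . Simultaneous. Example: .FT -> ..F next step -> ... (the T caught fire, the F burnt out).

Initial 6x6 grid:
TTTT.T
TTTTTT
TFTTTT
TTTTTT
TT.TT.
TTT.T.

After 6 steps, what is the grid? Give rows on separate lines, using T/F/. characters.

Step 1: 4 trees catch fire, 1 burn out
  TTTT.T
  TFTTTT
  F.FTTT
  TFTTTT
  TT.TT.
  TTT.T.
Step 2: 7 trees catch fire, 4 burn out
  TFTT.T
  F.FTTT
  ...FTT
  F.FTTT
  TF.TT.
  TTT.T.
Step 3: 7 trees catch fire, 7 burn out
  F.FT.T
  ...FTT
  ....FT
  ...FTT
  F..TT.
  TFT.T.
Step 4: 7 trees catch fire, 7 burn out
  ...F.T
  ....FT
  .....F
  ....FT
  ...FT.
  F.F.T.
Step 5: 3 trees catch fire, 7 burn out
  .....T
  .....F
  ......
  .....F
  ....F.
  ....T.
Step 6: 2 trees catch fire, 3 burn out
  .....F
  ......
  ......
  ......
  ......
  ....F.

.....F
......
......
......
......
....F.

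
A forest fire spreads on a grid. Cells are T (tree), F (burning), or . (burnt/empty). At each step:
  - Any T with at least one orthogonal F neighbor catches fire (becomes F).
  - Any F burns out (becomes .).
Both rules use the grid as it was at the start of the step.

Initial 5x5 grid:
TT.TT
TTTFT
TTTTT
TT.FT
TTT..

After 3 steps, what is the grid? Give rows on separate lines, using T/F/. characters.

Step 1: 5 trees catch fire, 2 burn out
  TT.FT
  TTF.F
  TTTFT
  TT..F
  TTT..
Step 2: 4 trees catch fire, 5 burn out
  TT..F
  TF...
  TTF.F
  TT...
  TTT..
Step 3: 3 trees catch fire, 4 burn out
  TF...
  F....
  TF...
  TT...
  TTT..

TF...
F....
TF...
TT...
TTT..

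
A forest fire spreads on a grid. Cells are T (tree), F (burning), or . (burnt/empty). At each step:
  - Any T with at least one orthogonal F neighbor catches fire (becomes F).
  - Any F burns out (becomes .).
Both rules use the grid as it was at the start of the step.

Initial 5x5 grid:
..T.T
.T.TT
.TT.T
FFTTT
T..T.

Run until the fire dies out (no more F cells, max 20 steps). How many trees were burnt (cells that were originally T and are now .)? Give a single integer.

Answer: 12

Derivation:
Step 1: +3 fires, +2 burnt (F count now 3)
Step 2: +3 fires, +3 burnt (F count now 3)
Step 3: +2 fires, +3 burnt (F count now 2)
Step 4: +1 fires, +2 burnt (F count now 1)
Step 5: +1 fires, +1 burnt (F count now 1)
Step 6: +2 fires, +1 burnt (F count now 2)
Step 7: +0 fires, +2 burnt (F count now 0)
Fire out after step 7
Initially T: 13, now '.': 24
Total burnt (originally-T cells now '.'): 12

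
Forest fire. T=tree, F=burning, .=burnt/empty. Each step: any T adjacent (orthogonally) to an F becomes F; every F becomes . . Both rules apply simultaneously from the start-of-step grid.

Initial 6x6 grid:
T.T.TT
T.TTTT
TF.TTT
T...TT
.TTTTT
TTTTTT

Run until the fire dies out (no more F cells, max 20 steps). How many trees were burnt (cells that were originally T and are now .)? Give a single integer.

Answer: 4

Derivation:
Step 1: +1 fires, +1 burnt (F count now 1)
Step 2: +2 fires, +1 burnt (F count now 2)
Step 3: +1 fires, +2 burnt (F count now 1)
Step 4: +0 fires, +1 burnt (F count now 0)
Fire out after step 4
Initially T: 27, now '.': 13
Total burnt (originally-T cells now '.'): 4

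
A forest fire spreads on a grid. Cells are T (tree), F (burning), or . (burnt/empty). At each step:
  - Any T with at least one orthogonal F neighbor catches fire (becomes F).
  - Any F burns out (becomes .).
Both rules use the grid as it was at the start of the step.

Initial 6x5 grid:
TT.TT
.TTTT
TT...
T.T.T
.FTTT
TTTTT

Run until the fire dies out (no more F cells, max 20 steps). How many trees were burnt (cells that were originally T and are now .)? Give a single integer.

Answer: 10

Derivation:
Step 1: +2 fires, +1 burnt (F count now 2)
Step 2: +4 fires, +2 burnt (F count now 4)
Step 3: +2 fires, +4 burnt (F count now 2)
Step 4: +2 fires, +2 burnt (F count now 2)
Step 5: +0 fires, +2 burnt (F count now 0)
Fire out after step 5
Initially T: 21, now '.': 19
Total burnt (originally-T cells now '.'): 10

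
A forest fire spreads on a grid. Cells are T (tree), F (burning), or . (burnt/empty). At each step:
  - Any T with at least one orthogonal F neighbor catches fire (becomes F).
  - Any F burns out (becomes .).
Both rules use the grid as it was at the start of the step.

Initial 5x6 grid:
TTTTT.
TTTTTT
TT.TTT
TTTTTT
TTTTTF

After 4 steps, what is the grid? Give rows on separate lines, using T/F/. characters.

Step 1: 2 trees catch fire, 1 burn out
  TTTTT.
  TTTTTT
  TT.TTT
  TTTTTF
  TTTTF.
Step 2: 3 trees catch fire, 2 burn out
  TTTTT.
  TTTTTT
  TT.TTF
  TTTTF.
  TTTF..
Step 3: 4 trees catch fire, 3 burn out
  TTTTT.
  TTTTTF
  TT.TF.
  TTTF..
  TTF...
Step 4: 4 trees catch fire, 4 burn out
  TTTTT.
  TTTTF.
  TT.F..
  TTF...
  TF....

TTTTT.
TTTTF.
TT.F..
TTF...
TF....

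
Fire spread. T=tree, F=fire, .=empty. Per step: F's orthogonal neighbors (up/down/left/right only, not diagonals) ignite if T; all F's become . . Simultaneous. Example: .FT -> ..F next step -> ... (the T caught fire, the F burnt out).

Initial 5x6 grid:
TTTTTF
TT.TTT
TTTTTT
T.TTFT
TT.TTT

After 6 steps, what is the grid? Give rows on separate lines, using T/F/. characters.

Step 1: 6 trees catch fire, 2 burn out
  TTTTF.
  TT.TTF
  TTTTFT
  T.TF.F
  TT.TFT
Step 2: 7 trees catch fire, 6 burn out
  TTTF..
  TT.TF.
  TTTF.F
  T.F...
  TT.F.F
Step 3: 3 trees catch fire, 7 burn out
  TTF...
  TT.F..
  TTF...
  T.....
  TT....
Step 4: 2 trees catch fire, 3 burn out
  TF....
  TT....
  TF....
  T.....
  TT....
Step 5: 3 trees catch fire, 2 burn out
  F.....
  TF....
  F.....
  T.....
  TT....
Step 6: 2 trees catch fire, 3 burn out
  ......
  F.....
  ......
  F.....
  TT....

......
F.....
......
F.....
TT....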